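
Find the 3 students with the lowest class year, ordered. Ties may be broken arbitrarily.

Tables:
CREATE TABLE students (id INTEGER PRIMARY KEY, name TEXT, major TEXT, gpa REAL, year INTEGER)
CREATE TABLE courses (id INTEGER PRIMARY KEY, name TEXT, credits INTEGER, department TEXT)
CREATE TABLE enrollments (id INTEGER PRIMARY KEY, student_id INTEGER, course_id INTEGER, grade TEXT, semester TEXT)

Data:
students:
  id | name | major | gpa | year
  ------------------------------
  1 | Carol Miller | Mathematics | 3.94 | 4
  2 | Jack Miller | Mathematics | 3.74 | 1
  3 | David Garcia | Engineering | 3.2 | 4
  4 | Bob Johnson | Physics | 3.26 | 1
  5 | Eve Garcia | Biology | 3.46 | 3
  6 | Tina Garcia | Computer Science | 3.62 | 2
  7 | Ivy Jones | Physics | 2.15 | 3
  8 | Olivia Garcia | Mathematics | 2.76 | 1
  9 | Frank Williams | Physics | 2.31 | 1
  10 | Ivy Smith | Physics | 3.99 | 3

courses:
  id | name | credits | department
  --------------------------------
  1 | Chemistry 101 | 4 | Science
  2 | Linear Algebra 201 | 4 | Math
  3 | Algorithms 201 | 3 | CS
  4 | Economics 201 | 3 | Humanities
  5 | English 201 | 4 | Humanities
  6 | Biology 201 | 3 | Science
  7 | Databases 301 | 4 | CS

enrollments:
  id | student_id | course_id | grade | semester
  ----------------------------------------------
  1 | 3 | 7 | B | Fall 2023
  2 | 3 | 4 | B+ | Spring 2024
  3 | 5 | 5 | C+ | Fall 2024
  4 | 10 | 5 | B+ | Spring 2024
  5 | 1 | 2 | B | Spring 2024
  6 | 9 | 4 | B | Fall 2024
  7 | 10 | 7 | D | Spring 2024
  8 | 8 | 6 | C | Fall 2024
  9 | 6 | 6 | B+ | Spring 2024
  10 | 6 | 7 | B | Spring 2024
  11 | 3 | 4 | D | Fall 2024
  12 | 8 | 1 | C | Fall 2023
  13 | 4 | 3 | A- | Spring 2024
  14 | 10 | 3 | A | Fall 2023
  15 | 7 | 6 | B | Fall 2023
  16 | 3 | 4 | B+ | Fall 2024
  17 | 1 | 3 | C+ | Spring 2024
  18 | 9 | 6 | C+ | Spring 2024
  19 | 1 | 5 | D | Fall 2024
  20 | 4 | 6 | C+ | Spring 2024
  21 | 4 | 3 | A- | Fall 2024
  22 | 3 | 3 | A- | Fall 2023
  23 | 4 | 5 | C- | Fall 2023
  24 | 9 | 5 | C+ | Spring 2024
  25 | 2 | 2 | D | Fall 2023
SELECT name, year FROM students ORDER BY year ASC LIMIT 3

Execution result:
name | year
Jack Miller | 1
Bob Johnson | 1
Olivia Garcia | 1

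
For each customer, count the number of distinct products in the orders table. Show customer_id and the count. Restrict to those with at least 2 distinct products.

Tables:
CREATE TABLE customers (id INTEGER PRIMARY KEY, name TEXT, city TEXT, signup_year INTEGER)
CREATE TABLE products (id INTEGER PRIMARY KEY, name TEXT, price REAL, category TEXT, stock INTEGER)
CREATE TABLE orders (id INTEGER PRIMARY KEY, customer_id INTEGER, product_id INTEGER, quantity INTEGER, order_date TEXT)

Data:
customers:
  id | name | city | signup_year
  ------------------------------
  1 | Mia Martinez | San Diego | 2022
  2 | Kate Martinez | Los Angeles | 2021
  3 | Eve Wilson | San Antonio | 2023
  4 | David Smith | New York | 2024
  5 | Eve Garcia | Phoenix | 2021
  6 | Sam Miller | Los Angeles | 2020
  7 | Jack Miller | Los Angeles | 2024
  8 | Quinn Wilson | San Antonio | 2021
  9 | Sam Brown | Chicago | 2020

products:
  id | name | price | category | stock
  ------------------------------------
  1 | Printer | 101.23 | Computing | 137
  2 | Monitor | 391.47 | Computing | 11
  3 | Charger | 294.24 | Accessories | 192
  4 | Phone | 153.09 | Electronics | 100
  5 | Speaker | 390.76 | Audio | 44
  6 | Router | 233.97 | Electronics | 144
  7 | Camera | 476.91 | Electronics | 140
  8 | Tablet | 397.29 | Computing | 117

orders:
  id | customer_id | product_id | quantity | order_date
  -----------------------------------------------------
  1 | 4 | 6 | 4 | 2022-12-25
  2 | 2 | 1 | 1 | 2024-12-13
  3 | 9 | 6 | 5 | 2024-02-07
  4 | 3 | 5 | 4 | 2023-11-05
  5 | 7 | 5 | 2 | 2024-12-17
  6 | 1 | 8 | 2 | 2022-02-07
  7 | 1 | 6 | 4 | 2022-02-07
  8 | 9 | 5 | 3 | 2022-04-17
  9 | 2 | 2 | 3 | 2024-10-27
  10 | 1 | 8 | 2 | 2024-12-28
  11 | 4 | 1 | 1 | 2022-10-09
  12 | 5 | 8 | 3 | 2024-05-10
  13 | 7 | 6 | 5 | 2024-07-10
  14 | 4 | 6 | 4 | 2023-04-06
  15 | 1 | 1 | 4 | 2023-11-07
SELECT customer_id, COUNT(DISTINCT product_id) AS distinct_product_count FROM orders GROUP BY customer_id HAVING COUNT(DISTINCT product_id) >= 2

Execution result:
customer_id | distinct_product_count
1 | 3
2 | 2
4 | 2
7 | 2
9 | 2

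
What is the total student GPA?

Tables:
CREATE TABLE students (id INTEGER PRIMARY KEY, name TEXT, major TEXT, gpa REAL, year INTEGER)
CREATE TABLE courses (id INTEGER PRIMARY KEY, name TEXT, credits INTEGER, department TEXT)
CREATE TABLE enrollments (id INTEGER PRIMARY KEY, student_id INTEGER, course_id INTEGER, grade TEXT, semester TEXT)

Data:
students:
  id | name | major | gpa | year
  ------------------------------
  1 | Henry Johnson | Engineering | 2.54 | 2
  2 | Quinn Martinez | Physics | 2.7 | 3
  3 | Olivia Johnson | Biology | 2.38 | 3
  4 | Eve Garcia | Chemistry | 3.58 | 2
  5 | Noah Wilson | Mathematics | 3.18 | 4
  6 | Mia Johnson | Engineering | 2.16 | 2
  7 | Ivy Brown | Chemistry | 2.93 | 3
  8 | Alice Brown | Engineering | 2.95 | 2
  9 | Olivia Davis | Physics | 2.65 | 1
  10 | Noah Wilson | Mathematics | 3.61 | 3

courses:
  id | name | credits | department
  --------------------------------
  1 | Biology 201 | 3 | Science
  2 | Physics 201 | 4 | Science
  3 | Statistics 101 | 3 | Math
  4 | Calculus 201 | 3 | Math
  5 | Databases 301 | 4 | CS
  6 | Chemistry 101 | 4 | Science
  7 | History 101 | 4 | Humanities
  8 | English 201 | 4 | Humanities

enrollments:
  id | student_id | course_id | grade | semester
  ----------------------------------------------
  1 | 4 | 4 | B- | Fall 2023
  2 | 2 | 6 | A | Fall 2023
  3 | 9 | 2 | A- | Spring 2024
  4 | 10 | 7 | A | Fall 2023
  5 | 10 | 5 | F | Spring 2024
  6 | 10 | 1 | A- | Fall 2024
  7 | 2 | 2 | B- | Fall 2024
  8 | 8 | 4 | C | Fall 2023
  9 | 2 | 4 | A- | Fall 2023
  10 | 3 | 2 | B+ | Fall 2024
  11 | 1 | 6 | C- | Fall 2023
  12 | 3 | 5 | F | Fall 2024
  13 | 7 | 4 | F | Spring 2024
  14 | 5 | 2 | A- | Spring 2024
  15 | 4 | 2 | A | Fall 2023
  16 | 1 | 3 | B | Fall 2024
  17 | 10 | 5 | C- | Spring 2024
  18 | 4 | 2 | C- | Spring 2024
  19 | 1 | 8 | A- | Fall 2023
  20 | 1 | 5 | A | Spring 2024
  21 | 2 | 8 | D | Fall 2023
SELECT SUM(gpa) FROM students

Execution result:
28.68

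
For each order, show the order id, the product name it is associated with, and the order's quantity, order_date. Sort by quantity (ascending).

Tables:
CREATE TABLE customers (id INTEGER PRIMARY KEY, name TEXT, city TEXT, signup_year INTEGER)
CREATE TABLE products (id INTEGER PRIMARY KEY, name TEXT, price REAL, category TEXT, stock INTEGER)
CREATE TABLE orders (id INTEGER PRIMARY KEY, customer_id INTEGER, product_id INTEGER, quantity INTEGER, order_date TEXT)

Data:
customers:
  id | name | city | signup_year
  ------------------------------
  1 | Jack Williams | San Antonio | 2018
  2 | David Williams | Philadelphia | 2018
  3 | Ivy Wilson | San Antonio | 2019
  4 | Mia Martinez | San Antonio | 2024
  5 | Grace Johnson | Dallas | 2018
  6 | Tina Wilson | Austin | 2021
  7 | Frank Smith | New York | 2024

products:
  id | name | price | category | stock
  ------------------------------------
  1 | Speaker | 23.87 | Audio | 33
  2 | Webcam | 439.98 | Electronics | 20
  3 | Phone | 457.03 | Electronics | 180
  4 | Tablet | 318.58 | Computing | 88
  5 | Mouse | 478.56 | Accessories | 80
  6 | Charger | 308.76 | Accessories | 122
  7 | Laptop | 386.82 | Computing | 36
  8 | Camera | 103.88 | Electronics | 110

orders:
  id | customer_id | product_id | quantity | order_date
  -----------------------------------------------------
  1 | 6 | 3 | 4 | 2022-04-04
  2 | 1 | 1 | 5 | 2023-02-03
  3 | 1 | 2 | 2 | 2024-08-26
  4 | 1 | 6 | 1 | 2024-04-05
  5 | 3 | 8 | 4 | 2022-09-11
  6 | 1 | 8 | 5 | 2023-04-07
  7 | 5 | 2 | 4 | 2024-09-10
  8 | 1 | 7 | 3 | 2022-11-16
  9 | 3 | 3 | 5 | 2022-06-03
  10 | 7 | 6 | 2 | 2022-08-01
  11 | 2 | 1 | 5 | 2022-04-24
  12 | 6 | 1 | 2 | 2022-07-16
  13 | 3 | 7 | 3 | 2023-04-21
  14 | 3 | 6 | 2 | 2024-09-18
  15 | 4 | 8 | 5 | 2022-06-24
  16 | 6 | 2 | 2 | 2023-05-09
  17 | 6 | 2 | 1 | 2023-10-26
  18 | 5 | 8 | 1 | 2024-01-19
SELECT c.id, p.name AS product, c.quantity, c.order_date FROM orders c JOIN products p ON c.product_id = p.id ORDER BY c.quantity ASC

Execution result:
id | product | quantity | order_date
4 | Charger | 1 | 2024-04-05
17 | Webcam | 1 | 2023-10-26
18 | Camera | 1 | 2024-01-19
3 | Webcam | 2 | 2024-08-26
10 | Charger | 2 | 2022-08-01
12 | Speaker | 2 | 2022-07-16
14 | Charger | 2 | 2024-09-18
16 | Webcam | 2 | 2023-05-09
8 | Laptop | 3 | 2022-11-16
13 | Laptop | 3 | 2023-04-21
1 | Phone | 4 | 2022-04-04
5 | Camera | 4 | 2022-09-11
7 | Webcam | 4 | 2024-09-10
2 | Speaker | 5 | 2023-02-03
6 | Camera | 5 | 2023-04-07
9 | Phone | 5 | 2022-06-03
11 | Speaker | 5 | 2022-04-24
15 | Camera | 5 | 2022-06-24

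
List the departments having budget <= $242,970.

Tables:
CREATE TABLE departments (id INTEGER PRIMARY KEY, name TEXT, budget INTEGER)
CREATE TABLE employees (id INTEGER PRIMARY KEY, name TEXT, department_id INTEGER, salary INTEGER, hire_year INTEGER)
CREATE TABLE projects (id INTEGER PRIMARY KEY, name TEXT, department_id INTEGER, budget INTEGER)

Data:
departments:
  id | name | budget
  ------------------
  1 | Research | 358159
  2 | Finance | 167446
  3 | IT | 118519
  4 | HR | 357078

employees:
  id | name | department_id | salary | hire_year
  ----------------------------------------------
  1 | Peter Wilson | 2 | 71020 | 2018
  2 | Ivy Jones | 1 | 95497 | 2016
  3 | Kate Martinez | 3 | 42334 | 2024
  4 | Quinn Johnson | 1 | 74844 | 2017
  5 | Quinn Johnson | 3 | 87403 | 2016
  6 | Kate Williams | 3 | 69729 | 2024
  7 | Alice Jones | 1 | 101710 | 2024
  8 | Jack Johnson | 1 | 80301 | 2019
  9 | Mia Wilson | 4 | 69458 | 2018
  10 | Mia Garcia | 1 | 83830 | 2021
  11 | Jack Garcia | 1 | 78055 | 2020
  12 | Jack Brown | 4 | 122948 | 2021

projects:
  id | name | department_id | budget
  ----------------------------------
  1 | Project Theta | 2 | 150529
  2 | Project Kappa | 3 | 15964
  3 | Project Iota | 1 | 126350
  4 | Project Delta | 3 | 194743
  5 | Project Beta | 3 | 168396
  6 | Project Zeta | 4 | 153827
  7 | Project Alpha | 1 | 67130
SELECT name, budget FROM departments WHERE budget <= 242970

Execution result:
name | budget
Finance | 167446
IT | 118519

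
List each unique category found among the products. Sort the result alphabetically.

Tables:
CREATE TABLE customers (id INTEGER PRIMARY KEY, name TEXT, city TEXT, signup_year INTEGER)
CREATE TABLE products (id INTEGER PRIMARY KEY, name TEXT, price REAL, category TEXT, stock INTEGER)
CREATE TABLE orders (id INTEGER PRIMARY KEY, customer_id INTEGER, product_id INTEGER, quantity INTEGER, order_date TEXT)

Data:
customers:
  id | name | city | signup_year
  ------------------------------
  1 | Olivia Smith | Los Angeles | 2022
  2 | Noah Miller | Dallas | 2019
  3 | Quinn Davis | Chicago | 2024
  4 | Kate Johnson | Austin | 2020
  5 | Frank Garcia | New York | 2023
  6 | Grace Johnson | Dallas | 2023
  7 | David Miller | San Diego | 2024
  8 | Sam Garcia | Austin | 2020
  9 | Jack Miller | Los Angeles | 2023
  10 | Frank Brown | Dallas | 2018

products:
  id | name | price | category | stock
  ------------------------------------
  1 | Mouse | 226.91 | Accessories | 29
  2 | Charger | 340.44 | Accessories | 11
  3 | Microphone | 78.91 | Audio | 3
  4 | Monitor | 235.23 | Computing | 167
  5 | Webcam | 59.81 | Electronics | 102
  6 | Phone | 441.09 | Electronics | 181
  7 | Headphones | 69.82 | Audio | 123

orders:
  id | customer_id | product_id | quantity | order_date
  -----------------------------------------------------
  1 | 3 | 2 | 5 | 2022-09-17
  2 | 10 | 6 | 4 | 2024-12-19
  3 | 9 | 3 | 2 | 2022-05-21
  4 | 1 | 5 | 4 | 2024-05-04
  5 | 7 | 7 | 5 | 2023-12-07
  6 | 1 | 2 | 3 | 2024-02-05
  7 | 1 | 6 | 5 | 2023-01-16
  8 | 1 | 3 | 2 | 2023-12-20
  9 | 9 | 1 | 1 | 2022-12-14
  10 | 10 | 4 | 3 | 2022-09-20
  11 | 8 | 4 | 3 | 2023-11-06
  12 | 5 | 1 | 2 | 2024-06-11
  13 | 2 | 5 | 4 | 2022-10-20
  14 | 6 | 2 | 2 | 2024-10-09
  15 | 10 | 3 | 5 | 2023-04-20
SELECT DISTINCT category FROM products ORDER BY category

Execution result:
category
Accessories
Audio
Computing
Electronics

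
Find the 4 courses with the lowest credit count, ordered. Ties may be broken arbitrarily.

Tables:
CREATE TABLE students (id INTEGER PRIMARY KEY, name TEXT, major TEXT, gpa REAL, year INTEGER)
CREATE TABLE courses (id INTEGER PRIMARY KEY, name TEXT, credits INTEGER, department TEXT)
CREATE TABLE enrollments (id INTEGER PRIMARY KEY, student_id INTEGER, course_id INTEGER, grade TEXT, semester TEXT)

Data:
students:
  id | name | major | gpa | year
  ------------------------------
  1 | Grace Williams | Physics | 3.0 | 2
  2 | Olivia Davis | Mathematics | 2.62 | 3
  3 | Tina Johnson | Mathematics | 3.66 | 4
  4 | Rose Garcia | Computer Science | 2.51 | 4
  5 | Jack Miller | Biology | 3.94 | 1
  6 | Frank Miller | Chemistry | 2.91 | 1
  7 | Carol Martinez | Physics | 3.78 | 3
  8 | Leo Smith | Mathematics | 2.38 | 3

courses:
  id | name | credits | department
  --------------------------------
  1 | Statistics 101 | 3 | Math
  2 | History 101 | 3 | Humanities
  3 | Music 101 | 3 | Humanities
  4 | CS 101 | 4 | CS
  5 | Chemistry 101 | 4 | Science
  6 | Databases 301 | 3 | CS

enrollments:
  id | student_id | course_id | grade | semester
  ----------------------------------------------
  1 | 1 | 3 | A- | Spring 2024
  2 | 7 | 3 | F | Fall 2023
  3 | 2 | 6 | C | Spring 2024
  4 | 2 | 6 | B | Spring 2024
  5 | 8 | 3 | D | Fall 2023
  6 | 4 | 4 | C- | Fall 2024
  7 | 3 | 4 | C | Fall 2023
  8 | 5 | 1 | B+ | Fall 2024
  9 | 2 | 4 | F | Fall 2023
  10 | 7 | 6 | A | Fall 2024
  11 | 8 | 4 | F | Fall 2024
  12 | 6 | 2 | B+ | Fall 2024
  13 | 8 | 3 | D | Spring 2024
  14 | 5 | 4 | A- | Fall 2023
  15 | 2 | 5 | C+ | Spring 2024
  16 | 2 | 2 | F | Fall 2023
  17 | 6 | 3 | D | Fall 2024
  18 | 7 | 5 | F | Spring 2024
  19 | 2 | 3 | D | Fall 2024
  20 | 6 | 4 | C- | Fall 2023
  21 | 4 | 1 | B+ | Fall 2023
SELECT name, credits FROM courses ORDER BY credits ASC LIMIT 4

Execution result:
name | credits
Statistics 101 | 3
History 101 | 3
Music 101 | 3
Databases 301 | 3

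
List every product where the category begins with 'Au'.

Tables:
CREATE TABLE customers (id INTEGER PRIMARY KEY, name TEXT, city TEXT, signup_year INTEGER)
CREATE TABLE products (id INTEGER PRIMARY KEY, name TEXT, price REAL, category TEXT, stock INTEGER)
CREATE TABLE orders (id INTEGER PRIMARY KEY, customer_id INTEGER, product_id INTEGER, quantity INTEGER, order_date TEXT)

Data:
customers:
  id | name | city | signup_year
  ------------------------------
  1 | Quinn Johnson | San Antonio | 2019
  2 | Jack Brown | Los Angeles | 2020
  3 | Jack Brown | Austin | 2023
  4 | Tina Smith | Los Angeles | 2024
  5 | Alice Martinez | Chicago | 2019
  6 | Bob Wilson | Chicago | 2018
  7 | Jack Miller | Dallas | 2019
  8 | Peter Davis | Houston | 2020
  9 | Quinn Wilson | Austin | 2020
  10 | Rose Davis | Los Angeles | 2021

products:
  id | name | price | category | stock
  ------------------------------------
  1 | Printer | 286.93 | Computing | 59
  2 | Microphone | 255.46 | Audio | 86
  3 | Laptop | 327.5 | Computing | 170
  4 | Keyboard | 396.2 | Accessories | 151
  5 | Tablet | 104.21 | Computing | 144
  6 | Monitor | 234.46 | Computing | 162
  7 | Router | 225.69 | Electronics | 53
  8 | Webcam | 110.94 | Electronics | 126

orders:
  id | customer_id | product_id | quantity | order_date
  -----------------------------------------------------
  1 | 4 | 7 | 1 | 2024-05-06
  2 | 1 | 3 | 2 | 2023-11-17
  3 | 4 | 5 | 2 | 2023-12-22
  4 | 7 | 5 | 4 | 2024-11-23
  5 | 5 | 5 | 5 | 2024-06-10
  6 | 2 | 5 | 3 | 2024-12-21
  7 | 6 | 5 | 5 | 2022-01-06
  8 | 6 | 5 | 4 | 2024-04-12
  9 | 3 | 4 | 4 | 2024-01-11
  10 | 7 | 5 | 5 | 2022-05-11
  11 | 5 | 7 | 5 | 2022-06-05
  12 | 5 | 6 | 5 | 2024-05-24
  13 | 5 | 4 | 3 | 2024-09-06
SELECT name, category FROM products WHERE category LIKE 'Au%'

Execution result:
name | category
Microphone | Audio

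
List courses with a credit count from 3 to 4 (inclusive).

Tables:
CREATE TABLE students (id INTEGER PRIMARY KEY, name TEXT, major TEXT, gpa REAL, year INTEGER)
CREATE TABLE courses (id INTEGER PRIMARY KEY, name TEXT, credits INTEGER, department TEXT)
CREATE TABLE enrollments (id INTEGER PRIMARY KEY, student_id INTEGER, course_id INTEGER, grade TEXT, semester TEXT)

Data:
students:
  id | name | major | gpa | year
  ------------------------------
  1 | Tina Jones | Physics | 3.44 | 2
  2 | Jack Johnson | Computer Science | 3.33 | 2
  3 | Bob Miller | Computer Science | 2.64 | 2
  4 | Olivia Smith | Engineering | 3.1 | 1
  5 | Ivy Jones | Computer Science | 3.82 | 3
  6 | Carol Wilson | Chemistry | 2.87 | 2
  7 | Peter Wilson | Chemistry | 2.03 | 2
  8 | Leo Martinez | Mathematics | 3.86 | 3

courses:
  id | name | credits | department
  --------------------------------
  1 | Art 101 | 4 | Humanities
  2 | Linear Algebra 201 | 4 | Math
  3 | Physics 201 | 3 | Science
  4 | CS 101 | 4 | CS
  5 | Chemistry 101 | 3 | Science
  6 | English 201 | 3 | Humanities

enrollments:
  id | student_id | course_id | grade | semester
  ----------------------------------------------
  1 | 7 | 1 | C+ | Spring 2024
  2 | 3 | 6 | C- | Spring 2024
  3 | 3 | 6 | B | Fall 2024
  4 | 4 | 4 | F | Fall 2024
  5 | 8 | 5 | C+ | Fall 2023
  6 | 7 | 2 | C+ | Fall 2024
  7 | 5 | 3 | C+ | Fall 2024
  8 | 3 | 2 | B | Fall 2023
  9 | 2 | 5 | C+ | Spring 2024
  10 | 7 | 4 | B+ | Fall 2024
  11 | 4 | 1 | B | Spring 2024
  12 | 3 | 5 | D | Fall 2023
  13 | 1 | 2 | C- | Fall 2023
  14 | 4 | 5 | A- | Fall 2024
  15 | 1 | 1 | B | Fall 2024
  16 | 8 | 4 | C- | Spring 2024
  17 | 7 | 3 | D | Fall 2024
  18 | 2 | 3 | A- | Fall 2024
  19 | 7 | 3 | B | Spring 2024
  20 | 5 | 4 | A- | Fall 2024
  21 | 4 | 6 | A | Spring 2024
SELECT name, credits FROM courses WHERE credits BETWEEN 3 AND 4

Execution result:
name | credits
Art 101 | 4
Linear Algebra 201 | 4
Physics 201 | 3
CS 101 | 4
Chemistry 101 | 3
English 201 | 3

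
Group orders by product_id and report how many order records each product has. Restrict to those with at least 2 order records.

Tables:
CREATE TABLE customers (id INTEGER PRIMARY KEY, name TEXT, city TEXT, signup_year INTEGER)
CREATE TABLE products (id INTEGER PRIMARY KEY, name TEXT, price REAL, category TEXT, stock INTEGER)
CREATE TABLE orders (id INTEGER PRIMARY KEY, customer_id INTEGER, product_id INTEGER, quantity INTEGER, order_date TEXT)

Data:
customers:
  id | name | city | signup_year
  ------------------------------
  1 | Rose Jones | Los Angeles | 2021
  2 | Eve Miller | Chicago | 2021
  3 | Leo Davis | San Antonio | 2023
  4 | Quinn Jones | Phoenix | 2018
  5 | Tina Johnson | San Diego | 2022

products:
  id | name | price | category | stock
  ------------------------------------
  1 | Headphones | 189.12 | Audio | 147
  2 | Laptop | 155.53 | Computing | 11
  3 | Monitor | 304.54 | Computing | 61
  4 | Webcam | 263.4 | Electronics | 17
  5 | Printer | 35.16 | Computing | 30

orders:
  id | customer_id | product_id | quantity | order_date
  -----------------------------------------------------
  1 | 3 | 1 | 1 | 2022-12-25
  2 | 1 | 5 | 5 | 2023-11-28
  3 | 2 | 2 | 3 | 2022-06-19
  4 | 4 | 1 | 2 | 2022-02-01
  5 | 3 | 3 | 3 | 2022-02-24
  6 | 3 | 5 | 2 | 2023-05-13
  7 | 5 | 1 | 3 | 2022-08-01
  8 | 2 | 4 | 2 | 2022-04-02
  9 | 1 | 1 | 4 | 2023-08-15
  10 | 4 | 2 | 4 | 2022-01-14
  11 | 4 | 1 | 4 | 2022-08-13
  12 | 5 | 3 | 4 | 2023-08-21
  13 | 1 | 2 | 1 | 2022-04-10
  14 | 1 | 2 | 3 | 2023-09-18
SELECT product_id, COUNT(*) AS order_count FROM orders GROUP BY product_id HAVING COUNT(*) >= 2

Execution result:
product_id | order_count
1 | 5
2 | 4
3 | 2
5 | 2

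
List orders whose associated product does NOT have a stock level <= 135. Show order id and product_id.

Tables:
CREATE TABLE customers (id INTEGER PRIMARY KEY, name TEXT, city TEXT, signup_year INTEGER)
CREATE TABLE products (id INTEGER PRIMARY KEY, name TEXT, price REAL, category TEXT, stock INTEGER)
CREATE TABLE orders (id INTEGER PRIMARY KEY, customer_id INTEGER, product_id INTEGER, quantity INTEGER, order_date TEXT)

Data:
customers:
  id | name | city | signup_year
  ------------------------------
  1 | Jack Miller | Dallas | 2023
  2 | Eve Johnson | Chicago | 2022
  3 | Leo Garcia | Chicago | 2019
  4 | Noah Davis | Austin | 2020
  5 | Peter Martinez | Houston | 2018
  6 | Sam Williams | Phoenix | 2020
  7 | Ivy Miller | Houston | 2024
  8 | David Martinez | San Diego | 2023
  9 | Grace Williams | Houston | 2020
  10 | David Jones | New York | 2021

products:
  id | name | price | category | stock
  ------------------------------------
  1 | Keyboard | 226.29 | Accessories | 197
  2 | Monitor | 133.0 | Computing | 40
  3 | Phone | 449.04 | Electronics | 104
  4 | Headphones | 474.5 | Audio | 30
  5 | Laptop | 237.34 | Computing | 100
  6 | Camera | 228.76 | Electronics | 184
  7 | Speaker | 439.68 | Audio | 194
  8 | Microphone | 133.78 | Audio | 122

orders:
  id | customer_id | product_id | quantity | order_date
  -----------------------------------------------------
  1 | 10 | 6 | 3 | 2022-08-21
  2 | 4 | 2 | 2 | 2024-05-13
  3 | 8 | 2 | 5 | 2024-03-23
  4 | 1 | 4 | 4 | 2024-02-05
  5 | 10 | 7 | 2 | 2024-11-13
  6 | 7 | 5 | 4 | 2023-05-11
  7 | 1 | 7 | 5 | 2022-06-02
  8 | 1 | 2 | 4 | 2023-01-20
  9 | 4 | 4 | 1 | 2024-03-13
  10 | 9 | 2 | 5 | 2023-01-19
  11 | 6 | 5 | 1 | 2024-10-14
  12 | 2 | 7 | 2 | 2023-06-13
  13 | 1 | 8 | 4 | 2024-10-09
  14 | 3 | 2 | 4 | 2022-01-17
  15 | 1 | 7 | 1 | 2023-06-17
SELECT id, product_id FROM orders WHERE product_id NOT IN (SELECT id FROM products WHERE stock <= 135)

Execution result:
id | product_id
1 | 6
5 | 7
7 | 7
12 | 7
15 | 7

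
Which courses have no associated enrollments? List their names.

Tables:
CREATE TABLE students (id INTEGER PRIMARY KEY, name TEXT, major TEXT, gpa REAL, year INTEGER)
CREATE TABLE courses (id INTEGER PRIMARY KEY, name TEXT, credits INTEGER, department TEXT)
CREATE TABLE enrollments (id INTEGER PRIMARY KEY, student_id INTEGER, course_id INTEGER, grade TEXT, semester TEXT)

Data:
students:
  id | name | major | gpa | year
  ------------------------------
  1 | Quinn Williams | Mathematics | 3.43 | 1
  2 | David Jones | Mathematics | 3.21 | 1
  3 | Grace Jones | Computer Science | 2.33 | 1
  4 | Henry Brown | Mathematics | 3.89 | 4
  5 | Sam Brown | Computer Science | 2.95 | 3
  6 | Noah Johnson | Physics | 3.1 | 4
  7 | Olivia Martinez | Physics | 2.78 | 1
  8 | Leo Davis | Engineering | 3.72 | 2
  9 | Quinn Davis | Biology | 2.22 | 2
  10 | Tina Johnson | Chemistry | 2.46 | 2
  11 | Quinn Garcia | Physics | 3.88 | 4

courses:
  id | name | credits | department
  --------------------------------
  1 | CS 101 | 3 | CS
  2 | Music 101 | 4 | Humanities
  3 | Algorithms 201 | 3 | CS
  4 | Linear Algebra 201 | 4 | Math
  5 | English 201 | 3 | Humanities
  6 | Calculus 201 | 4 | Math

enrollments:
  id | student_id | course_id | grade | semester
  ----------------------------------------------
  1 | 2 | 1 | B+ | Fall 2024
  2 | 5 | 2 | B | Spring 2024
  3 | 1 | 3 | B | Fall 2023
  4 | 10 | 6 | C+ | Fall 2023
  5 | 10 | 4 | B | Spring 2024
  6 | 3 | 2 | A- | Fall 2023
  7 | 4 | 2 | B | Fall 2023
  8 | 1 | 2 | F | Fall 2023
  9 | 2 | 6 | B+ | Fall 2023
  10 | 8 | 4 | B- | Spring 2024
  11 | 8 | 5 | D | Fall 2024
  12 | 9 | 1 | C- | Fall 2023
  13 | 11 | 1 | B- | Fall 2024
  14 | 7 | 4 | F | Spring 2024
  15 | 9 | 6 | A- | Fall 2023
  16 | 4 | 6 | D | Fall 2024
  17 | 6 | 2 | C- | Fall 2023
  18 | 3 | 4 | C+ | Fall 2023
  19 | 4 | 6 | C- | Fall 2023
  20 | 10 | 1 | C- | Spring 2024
SELECT p.name FROM courses p LEFT JOIN enrollments c ON c.course_id = p.id WHERE c.id IS NULL

Execution result:
(no rows)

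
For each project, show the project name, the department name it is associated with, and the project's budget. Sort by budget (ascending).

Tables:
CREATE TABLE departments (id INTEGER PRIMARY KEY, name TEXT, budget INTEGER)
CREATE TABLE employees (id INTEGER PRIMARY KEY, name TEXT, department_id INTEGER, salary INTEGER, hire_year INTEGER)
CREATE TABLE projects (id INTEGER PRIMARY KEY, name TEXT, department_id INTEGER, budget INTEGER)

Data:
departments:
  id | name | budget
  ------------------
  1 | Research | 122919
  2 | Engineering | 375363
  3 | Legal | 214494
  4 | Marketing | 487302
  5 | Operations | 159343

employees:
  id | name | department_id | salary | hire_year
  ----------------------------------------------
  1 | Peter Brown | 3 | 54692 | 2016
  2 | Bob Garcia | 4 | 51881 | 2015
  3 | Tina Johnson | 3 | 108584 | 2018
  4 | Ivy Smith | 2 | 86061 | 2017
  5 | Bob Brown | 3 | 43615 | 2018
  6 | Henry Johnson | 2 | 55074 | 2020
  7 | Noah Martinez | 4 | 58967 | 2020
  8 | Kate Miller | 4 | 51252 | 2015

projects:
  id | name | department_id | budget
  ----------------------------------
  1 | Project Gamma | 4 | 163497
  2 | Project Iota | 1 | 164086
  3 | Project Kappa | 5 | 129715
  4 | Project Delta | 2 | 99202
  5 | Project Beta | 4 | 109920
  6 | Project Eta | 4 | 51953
SELECT c.name, p.name AS department, c.budget FROM projects c JOIN departments p ON c.department_id = p.id ORDER BY c.budget ASC

Execution result:
name | department | budget
Project Eta | Marketing | 51953
Project Delta | Engineering | 99202
Project Beta | Marketing | 109920
Project Kappa | Operations | 129715
Project Gamma | Marketing | 163497
Project Iota | Research | 164086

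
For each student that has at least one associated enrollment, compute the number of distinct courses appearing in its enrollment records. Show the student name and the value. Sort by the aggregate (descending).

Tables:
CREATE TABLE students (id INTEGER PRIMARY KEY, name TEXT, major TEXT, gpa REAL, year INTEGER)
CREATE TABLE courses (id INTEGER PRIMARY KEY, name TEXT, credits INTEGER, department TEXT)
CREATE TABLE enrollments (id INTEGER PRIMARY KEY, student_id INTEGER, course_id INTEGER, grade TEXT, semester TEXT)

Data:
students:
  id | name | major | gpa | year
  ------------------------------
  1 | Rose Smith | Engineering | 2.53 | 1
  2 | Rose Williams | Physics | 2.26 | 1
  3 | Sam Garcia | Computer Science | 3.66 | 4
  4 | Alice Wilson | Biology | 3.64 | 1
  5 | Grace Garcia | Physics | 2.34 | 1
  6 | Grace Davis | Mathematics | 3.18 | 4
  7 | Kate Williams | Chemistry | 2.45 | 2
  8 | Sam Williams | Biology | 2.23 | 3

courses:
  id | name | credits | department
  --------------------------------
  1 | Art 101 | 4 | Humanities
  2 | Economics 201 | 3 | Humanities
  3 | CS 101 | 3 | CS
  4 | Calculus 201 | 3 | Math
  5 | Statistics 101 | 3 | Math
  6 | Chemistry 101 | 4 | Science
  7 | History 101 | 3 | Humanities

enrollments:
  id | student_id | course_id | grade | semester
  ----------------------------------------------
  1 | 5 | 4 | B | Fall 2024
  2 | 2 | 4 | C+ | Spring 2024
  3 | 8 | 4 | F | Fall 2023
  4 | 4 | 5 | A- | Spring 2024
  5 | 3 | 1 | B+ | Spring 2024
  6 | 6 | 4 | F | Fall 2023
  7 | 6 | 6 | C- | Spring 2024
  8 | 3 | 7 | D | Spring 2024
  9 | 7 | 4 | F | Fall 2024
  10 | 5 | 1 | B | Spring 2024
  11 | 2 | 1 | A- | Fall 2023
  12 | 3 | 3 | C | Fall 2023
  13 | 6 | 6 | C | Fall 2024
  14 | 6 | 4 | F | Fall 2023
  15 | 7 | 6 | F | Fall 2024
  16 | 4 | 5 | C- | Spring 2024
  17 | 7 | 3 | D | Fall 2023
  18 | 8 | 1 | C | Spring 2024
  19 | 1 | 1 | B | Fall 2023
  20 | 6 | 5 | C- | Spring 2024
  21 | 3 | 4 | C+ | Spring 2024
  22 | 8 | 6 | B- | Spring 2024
SELECT p.name, COUNT(DISTINCT c.course_id) AS distinct_course_count FROM enrollments c JOIN students p ON c.student_id = p.id GROUP BY p.id, p.name ORDER BY distinct_course_count DESC

Execution result:
name | distinct_course_count
Sam Garcia | 4
Grace Davis | 3
Kate Williams | 3
Sam Williams | 3
Rose Williams | 2
Grace Garcia | 2
Rose Smith | 1
Alice Wilson | 1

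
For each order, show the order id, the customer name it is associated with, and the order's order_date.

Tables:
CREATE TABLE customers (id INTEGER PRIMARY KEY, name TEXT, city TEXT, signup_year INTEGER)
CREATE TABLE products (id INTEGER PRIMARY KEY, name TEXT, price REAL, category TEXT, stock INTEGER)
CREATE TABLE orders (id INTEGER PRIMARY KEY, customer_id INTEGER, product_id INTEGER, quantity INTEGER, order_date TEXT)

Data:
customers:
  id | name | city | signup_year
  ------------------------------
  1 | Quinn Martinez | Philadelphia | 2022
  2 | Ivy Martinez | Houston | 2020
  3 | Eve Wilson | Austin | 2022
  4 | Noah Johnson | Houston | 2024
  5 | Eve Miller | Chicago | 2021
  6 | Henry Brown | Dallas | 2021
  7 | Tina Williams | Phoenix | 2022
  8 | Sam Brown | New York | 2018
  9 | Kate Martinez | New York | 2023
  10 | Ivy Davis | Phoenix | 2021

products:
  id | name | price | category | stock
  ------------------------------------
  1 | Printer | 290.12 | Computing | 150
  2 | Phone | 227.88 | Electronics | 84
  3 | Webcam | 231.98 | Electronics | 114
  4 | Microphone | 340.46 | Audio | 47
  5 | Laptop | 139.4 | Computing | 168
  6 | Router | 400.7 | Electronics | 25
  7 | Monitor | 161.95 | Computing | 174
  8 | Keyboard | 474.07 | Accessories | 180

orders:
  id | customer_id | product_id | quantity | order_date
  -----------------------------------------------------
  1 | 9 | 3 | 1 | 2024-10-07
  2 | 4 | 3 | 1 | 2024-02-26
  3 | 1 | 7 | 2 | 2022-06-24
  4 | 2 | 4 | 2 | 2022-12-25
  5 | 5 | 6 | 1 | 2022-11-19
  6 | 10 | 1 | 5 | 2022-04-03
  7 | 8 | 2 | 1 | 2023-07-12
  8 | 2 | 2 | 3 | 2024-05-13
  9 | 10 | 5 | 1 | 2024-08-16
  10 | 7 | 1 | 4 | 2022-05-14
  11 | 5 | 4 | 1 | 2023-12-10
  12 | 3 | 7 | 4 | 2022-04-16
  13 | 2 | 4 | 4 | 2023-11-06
SELECT c.id, p.name AS customer, c.order_date FROM orders c JOIN customers p ON c.customer_id = p.id

Execution result:
id | customer | order_date
1 | Kate Martinez | 2024-10-07
2 | Noah Johnson | 2024-02-26
3 | Quinn Martinez | 2022-06-24
4 | Ivy Martinez | 2022-12-25
5 | Eve Miller | 2022-11-19
6 | Ivy Davis | 2022-04-03
7 | Sam Brown | 2023-07-12
8 | Ivy Martinez | 2024-05-13
9 | Ivy Davis | 2024-08-16
10 | Tina Williams | 2022-05-14
11 | Eve Miller | 2023-12-10
12 | Eve Wilson | 2022-04-16
13 | Ivy Martinez | 2023-11-06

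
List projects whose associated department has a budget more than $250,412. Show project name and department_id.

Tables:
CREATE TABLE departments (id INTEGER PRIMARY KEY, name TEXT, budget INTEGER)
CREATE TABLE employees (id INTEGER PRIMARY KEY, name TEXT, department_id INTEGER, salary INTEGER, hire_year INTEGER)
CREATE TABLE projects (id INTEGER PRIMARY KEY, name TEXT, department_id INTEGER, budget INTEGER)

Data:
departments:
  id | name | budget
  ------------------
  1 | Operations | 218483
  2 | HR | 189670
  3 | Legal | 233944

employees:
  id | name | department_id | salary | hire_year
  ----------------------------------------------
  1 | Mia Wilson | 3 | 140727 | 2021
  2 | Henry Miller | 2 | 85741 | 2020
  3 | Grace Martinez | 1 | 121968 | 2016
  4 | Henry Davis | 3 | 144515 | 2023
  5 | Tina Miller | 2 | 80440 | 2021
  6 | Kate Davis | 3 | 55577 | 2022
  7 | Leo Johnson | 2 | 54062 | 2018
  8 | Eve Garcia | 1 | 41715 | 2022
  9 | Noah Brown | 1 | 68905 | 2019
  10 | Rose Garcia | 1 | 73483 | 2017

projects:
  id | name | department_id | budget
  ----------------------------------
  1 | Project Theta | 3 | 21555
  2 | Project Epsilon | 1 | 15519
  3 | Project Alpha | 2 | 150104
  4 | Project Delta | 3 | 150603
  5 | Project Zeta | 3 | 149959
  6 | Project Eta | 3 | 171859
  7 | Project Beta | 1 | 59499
SELECT name, department_id FROM projects WHERE department_id IN (SELECT id FROM departments WHERE budget > 250412)

Execution result:
(no rows)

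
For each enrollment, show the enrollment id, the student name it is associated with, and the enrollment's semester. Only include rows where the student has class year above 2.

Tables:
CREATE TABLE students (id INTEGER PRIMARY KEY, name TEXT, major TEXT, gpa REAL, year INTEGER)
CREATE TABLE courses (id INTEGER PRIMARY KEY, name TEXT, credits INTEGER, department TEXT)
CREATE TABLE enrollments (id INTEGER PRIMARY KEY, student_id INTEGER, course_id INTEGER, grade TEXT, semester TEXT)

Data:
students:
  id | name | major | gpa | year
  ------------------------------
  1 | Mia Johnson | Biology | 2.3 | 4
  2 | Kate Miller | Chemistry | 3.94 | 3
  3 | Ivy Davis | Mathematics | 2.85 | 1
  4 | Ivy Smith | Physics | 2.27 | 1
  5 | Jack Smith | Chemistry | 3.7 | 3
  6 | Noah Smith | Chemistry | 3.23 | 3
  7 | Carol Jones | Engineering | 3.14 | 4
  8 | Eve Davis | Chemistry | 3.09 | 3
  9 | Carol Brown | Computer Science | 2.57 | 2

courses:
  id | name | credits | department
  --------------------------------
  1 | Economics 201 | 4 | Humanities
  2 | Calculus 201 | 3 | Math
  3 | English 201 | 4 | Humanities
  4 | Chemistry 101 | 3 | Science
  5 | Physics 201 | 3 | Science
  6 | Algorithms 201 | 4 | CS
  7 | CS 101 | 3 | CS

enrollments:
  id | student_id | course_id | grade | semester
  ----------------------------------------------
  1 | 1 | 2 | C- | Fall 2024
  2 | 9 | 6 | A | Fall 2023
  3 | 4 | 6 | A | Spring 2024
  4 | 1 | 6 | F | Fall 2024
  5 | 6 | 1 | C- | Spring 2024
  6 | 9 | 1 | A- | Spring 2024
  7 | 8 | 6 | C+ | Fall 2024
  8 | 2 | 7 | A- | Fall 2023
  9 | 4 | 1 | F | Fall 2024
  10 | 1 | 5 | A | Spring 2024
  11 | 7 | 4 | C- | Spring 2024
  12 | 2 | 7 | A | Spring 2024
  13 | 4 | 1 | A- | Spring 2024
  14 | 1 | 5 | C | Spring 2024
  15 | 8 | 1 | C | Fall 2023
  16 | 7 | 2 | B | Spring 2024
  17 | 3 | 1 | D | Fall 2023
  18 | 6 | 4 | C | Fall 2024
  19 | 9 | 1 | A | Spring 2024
SELECT c.id, p.name AS student, c.semester FROM enrollments c JOIN students p ON c.student_id = p.id WHERE p.year > 2

Execution result:
id | student | semester
1 | Mia Johnson | Fall 2024
4 | Mia Johnson | Fall 2024
5 | Noah Smith | Spring 2024
7 | Eve Davis | Fall 2024
8 | Kate Miller | Fall 2023
10 | Mia Johnson | Spring 2024
11 | Carol Jones | Spring 2024
12 | Kate Miller | Spring 2024
14 | Mia Johnson | Spring 2024
15 | Eve Davis | Fall 2023
16 | Carol Jones | Spring 2024
18 | Noah Smith | Fall 2024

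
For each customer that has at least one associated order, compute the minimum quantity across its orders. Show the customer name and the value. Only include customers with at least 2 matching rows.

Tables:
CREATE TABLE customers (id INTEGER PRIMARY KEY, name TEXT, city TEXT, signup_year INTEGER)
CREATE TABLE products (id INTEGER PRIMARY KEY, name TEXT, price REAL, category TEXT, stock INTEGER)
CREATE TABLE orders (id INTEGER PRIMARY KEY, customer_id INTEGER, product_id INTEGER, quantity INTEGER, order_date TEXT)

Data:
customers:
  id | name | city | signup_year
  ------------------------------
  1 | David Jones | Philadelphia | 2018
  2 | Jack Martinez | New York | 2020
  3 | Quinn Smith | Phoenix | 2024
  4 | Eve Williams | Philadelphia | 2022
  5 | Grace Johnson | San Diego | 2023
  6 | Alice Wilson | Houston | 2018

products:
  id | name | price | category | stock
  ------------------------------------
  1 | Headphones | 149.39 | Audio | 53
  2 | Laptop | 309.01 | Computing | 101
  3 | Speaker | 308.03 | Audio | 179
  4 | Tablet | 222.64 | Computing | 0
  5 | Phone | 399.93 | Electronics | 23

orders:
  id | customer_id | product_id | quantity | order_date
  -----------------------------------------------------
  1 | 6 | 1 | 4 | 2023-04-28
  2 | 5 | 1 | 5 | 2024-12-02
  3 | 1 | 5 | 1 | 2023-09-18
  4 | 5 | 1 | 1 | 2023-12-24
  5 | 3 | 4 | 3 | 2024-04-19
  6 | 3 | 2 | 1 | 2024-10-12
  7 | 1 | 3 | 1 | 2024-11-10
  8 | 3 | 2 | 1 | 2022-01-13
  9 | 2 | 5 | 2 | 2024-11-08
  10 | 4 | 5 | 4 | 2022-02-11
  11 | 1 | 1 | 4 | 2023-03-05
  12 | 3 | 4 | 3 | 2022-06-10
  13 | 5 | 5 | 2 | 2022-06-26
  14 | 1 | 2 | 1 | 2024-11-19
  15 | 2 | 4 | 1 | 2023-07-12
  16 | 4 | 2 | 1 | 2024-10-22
SELECT p.name, MIN(c.quantity) AS min_quantity FROM orders c JOIN customers p ON c.customer_id = p.id GROUP BY p.id, p.name HAVING COUNT(*) >= 2

Execution result:
name | min_quantity
David Jones | 1
Jack Martinez | 1
Quinn Smith | 1
Eve Williams | 1
Grace Johnson | 1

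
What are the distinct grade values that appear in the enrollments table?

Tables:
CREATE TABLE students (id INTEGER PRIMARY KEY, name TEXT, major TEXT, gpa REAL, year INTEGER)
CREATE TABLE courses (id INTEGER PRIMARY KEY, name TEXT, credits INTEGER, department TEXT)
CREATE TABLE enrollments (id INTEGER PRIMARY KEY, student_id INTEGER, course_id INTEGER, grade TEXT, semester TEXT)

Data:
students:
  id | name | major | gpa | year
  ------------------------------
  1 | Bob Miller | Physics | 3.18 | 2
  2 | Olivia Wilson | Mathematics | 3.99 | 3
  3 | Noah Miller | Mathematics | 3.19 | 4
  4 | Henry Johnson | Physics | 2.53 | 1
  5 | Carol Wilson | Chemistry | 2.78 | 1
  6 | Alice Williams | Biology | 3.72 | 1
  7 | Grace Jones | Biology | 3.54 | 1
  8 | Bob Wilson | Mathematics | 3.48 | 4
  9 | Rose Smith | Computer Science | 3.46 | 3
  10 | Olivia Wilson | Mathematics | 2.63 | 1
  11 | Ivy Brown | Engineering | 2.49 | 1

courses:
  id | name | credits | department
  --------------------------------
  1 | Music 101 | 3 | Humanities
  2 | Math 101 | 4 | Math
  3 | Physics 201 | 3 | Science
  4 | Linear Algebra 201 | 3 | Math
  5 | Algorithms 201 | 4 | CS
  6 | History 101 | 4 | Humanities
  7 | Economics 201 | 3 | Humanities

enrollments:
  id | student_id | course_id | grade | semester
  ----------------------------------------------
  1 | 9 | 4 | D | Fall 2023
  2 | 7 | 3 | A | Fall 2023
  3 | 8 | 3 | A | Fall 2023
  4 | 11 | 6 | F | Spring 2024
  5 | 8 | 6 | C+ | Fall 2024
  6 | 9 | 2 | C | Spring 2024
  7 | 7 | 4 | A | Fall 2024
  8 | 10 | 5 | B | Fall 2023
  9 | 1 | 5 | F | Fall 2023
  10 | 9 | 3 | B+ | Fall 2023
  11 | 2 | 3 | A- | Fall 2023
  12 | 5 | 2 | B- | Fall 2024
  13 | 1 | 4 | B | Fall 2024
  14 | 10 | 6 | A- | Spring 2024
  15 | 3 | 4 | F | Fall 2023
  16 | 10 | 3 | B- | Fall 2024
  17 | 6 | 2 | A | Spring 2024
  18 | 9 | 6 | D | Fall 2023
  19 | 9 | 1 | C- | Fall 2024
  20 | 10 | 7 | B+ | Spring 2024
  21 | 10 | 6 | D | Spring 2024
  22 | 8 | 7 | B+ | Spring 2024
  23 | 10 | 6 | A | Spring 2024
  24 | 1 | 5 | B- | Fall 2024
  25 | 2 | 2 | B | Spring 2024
SELECT DISTINCT grade FROM enrollments

Execution result:
grade
D
A
F
C+
C
B
B+
A-
B-
C-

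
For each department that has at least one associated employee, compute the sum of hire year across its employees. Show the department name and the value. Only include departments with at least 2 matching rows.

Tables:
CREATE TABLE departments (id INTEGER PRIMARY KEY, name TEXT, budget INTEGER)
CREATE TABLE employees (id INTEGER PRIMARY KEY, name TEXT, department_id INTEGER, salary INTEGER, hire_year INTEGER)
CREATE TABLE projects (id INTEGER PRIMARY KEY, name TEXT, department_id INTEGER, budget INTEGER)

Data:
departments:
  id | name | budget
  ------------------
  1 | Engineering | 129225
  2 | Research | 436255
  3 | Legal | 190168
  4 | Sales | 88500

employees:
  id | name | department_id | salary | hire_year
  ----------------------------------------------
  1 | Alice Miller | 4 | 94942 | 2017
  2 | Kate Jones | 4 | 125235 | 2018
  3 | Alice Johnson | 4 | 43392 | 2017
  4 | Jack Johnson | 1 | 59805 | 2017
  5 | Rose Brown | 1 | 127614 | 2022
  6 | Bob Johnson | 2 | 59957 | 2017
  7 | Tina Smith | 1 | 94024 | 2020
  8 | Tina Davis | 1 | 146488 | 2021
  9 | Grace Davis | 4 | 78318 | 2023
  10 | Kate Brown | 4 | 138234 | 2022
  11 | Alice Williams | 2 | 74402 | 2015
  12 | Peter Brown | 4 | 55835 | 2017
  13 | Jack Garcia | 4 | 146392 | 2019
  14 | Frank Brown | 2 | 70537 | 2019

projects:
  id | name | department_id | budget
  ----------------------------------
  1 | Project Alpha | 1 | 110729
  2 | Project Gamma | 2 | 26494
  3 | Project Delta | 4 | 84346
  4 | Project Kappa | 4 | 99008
SELECT p.name, SUM(c.hire_year) AS sum_hire_year FROM employees c JOIN departments p ON c.department_id = p.id GROUP BY p.id, p.name HAVING COUNT(*) >= 2

Execution result:
name | sum_hire_year
Engineering | 8080
Research | 6051
Sales | 14133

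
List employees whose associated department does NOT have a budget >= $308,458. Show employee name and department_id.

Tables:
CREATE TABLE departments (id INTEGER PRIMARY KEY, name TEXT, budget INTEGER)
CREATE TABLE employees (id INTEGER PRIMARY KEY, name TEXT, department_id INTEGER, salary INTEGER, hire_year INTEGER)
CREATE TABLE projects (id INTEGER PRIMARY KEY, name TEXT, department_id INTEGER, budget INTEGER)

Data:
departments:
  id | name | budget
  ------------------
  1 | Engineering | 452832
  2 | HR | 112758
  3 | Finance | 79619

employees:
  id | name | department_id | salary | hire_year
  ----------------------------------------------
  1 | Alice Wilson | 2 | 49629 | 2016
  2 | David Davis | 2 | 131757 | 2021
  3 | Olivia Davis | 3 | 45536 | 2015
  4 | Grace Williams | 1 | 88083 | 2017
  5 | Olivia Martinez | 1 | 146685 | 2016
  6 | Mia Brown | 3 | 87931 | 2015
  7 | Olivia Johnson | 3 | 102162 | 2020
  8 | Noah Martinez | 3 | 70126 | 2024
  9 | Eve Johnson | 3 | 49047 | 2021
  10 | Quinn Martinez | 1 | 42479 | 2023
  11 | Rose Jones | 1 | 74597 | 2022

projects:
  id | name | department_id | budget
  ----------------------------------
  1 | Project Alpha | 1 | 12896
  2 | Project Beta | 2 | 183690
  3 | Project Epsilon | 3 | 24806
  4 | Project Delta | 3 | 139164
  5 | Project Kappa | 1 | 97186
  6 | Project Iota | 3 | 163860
SELECT name, department_id FROM employees WHERE department_id NOT IN (SELECT id FROM departments WHERE budget >= 308458)

Execution result:
name | department_id
Alice Wilson | 2
David Davis | 2
Olivia Davis | 3
Mia Brown | 3
Olivia Johnson | 3
Noah Martinez | 3
Eve Johnson | 3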